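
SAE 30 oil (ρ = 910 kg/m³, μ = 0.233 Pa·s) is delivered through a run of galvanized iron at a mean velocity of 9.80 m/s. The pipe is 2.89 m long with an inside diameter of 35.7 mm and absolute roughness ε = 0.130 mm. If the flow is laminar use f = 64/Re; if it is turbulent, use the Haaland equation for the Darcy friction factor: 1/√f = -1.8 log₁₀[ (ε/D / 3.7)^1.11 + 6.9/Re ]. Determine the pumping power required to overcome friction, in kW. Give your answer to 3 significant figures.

P ≈ 1.63 kW

Reynolds number Re = ρVD/μ = 910 · 9.8 · 0.0357 / 0.233 = 1366.
Re < 2300 → laminar flow, so f = 64/Re = 64/1366 = 0.04684 (the turbulent correlation is not needed).
Darcy-Weisbach: ΔP = f(L/D)(ρV²/2) = 0.04684·(2.89/0.0357)·(910·9.8²/2) = 0.04684·80.95·4.37e+04 = 1.657e+05 Pa.
Q = V·A = 9.8·0.001001 = 0.00981 m³/s.
Pumping power P = QΔP = 0.00981·1.657e+05 = 1625 W = 1.63 kW.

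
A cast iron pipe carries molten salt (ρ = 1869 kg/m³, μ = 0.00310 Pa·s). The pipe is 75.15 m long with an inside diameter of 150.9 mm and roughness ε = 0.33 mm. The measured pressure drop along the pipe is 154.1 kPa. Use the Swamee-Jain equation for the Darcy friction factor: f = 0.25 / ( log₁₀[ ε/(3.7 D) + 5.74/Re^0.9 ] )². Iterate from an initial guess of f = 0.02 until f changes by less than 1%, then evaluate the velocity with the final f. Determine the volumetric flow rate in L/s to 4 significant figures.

Q ≈ 65.56 L/s

Rearranging Darcy-Weisbach: V = √(2·ΔP·D/(f·L·ρ)). With ε/D = 0.00033/0.1509 = 0.00219, iterate starting from f = 0.02:
  f = 0.02 → V = √(2·1.541e+05·0.1509/(0.02·75.15·1869)) = 4.069 m/s; Re = ρVD/μ = 3.702e+05; f → 0.02458
  f = 0.02458 → V = 3.67 m/s; Re = 3.339e+05; f → 0.02464
Converged (Δf/f < 1%). With the final f = 0.02464: V = √(2·1.541e+05·0.1509/(0.02464·75.15·1869)) = 3.666 m/s.
Q = V·A = 3.666·(π/4·0.1509²) = 0.06556 m³/s = 65.56 L/s.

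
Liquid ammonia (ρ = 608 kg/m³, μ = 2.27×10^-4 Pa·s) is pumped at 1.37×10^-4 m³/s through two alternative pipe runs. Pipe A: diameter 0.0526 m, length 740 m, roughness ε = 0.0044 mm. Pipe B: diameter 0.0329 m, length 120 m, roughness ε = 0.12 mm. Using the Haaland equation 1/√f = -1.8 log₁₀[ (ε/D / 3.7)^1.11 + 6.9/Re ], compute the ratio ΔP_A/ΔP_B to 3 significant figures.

ΔP_A/ΔP_B ≈ 0.560

Pipe A: V = Q/A = 0.000137/0.002173 = 0.06305 m/s; Re = 8882; ε/D = 8.37e-05; Haaland → f = 0.032; ΔP_A = f(L/D)(ρV²/2) = 543.9 Pa.
Pipe B: V = Q/A = 0.000137/0.0008501 = 0.1612 m/s; Re = 1.42e+04; ε/D = 0.00365; Haaland → f = 0.03375; ΔP_B = f(L/D)(ρV²/2) = 971.9 Pa.
ΔP_A/ΔP_B = 543.9/971.9 = 0.560.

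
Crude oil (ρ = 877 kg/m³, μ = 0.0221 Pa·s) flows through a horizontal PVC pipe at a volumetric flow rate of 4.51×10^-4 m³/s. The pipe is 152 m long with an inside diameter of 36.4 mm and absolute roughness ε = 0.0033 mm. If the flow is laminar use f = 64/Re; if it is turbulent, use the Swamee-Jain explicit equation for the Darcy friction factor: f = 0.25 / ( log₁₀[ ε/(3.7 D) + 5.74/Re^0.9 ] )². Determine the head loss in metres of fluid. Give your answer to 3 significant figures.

Cross-sectional area A = πD²/4 = π(0.0364)²/4 = 0.001041 m²; mean velocity V = Q/A = 0.000451/0.001041 = 0.4334 m/s.
Reynolds number Re = ρVD/μ = 877 · 0.4334 · 0.0364 / 0.0221 = 626.
Re < 2300 → laminar flow, so f = 64/Re = 64/626 = 0.1022 (the turbulent correlation is not needed).
Darcy-Weisbach: ΔP = f(L/D)(ρV²/2) = 0.1022·(152/0.0364)·(877·0.4334²/2) = 0.1022·4176·82.36 = 3.516e+04 Pa.
Head loss h_f = ΔP/(ρg) = 3.516e+04/(877·9.81) = 4.09 m.

h_f ≈ 4.09 m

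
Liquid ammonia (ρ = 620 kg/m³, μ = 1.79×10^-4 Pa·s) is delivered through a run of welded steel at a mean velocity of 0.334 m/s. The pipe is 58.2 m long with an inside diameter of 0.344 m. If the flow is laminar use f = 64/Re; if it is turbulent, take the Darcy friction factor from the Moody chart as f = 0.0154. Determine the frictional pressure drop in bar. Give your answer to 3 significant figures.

ΔP ≈ 9.01×10^-4 bar

Reynolds number Re = ρVD/μ = 620 · 0.334 · 0.344 / 0.000179 = 3.98e+05.
Re > 4000 → turbulent; use the Moody-chart value f = 0.0154.
Darcy-Weisbach: ΔP = f(L/D)(ρV²/2) = 0.0154·(58.2/0.344)·(620·0.334²/2) = 0.0154·169.2·34.58 = 90.1 Pa.
ΔP = 90.1 Pa = 9.01×10^-4 bar.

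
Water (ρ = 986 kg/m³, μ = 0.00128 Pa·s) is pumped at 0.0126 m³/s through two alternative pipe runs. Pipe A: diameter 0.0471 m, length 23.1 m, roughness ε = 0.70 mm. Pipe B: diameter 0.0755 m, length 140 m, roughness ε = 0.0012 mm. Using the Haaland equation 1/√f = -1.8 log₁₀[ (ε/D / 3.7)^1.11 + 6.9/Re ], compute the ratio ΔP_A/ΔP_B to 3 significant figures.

ΔP_A/ΔP_B ≈ 4.72

Pipe A: V = Q/A = 0.0126/0.001742 = 7.232 m/s; Re = 2.624e+05; ε/D = 0.0149; Haaland → f = 0.0438; ΔP_A = f(L/D)(ρV²/2) = 5.539e+05 Pa.
Pipe B: V = Q/A = 0.0126/0.004477 = 2.814 m/s; Re = 1.637e+05; ε/D = 1.59e-05; Haaland → f = 0.01621; ΔP_B = f(L/D)(ρV²/2) = 1.174e+05 Pa.
ΔP_A/ΔP_B = 5.539e+05/1.174e+05 = 4.72.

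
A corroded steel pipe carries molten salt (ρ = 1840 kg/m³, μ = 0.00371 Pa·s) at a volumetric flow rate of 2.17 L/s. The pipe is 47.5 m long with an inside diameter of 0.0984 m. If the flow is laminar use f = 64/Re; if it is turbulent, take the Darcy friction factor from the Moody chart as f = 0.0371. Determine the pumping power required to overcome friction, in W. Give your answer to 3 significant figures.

Q = 2.17 L/s = 2.17/1000 = 0.00217 m³/s.
Cross-sectional area A = πD²/4 = π(0.0984)²/4 = 0.007605 m²; mean velocity V = Q/A = 0.00217/0.007605 = 0.2854 m/s.
Reynolds number Re = ρVD/μ = 1840 · 0.2854 · 0.0984 / 0.00371 = 1.393e+04.
Re > 4000 → turbulent; use the Moody-chart value f = 0.0371.
Darcy-Weisbach: ΔP = f(L/D)(ρV²/2) = 0.0371·(47.5/0.0984)·(1840·0.2854²/2) = 0.0371·482.7·74.91 = 1342 Pa.
Pumping power P = QΔP = 0.00217·1342 = 2.911 W = 2.91 W.

P ≈ 2.91 W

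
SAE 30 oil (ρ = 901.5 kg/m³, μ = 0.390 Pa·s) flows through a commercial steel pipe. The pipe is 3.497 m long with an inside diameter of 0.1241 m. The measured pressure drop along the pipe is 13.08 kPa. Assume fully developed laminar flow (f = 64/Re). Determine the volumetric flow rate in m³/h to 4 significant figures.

For laminar flow, f = 64/Re with Re = ρVD/μ, so Darcy-Weisbach reduces to ΔP = 32μLV/D². Solving for V: V = ΔP·D²/(32μL) = 1.308e+04·(0.1241)²/(32·0.39·3.497) = 4.616 m/s.
Check: Re = ρVD/μ = 901.5·4.616·0.1241/0.39 = 1324 < 2300, so the laminar assumption holds.
Q = V·A = 4.616·(π/4·0.1241²) = 0.05583 m³/s = 201.0 m³/h.

Q ≈ 201.0 m³/h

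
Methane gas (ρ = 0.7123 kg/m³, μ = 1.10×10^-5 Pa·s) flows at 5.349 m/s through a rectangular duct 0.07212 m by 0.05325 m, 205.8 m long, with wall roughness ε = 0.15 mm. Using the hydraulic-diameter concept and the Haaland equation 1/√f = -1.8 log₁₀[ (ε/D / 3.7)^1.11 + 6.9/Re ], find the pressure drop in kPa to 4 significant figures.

Hydraulic diameter D_h = 4A/P = 4·(0.07212·0.05325)/(2·(0.07212+0.05325)) = 0.01536/0.2507 = 0.06126 m.
Re = ρVD_h/μ = 0.7123·5.349·0.06126/1.1e-05 = 2.122e+04.
ε/D_h = 0.00015/0.06126 = 0.00245; Haaland gives 1/√f = -1.8 log₁₀[0.000296+0.000325] = 5.773, so f = 0.03001.
ΔP = f(L/D_h)(ρV²/2) = 0.03001·205.8/0.06126·10.19 = 1027 Pa.
ΔP = 1.027 kPa.

ΔP ≈ 1.027 kPa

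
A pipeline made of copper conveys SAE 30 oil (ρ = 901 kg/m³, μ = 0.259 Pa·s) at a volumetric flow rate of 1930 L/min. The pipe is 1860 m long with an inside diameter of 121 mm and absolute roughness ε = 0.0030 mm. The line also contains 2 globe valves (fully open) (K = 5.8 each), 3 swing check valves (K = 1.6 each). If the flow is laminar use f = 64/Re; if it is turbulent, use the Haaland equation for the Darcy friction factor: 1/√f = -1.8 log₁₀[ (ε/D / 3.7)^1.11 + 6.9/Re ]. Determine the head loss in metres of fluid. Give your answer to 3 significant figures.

h_f ≈ 340 m

Q = 1930 L/min = 1930/60000 = 0.03217 m³/s.
Cross-sectional area A = πD²/4 = π(0.121)²/4 = 0.0115 m²; mean velocity V = Q/A = 0.03217/0.0115 = 2.797 m/s.
Reynolds number Re = ρVD/μ = 901 · 2.797 · 0.121 / 0.259 = 1177.
Re < 2300 → laminar flow, so f = 64/Re = 64/1177 = 0.05435 (the turbulent correlation is not needed).
Total minor-loss coefficient ΣK = 2·5.8 + 3·1.6 = 16.4.
ΔP = [f·L/D + ΣK]·(ρV²/2) = [0.05435·1860/0.121 + 16.4]·(901·2.797²/2) = [835.5 + 16.4]·3525 = 3.003e+06 Pa.
Head loss h_f = ΔP/(ρg) = 3.003e+06/(901·9.81) = 340 m.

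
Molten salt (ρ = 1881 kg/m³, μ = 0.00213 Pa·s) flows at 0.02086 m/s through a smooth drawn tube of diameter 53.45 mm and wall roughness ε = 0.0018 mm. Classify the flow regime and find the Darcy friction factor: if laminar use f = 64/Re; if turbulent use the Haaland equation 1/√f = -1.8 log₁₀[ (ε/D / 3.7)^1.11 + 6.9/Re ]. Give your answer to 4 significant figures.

f ≈ 0.06500

Re = ρVD/μ = 1881·0.02086·0.05345/0.00213 = 984.6.
Re < 2300 → laminar, so f = 64/Re = 0.065 (roughness is irrelevant in laminar flow).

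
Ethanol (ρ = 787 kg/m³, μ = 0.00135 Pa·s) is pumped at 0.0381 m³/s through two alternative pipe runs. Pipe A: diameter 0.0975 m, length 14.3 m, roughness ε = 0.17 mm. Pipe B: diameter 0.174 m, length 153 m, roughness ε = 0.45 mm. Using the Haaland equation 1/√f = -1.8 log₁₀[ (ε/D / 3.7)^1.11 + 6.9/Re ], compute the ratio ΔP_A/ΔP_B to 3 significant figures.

ΔP_A/ΔP_B ≈ 1.51

Pipe A: V = Q/A = 0.0381/0.007466 = 5.103 m/s; Re = 2.9e+05; ε/D = 0.00174; Haaland → f = 0.02324; ΔP_A = f(L/D)(ρV²/2) = 3.492e+04 Pa.
Pipe B: V = Q/A = 0.0381/0.02378 = 1.602 m/s; Re = 1.625e+05; ε/D = 0.00259; Haaland → f = 0.02597; ΔP_B = f(L/D)(ρV²/2) = 2.307e+04 Pa.
ΔP_A/ΔP_B = 3.492e+04/2.307e+04 = 1.51.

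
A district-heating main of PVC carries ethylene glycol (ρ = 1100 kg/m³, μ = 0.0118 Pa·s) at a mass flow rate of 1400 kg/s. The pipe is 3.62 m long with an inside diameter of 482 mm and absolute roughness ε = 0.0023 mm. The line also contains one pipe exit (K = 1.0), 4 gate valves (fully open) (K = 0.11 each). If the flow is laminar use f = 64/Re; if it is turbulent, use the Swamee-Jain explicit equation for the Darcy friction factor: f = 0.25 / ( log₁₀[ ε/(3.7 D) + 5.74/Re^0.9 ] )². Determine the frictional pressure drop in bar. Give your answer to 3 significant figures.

ΔP ≈ 0.414 bar

A = πD²/4 = π(0.482)²/4 = 0.1825 m²; mean velocity V = ṁ/(ρA) = 1400/(1100 · 0.1825) = 6.975 m/s.
Reynolds number Re = ρVD/μ = 1100 · 6.975 · 0.482 / 0.0118 = 3.134e+05.
Re > 4000 → turbulent. Relative roughness ε/D = 2.3e-06/0.482 = 4.77e-06. Swamee-Jain: f = 0.25/(log₁₀[4.77e-06/3.7 + 5.74/3.134e+05^0.9])² = 0.25/(log₁₀[1.29e-06 + 6.49e-05])² = 0.25/(-4.179)² = 0.01431.
Total minor-loss coefficient ΣK = 1·1 + 4·0.11 = 1.44.
ΔP = [f·L/D + ΣK]·(ρV²/2) = [0.01431·3.62/0.482 + 1.44]·(1100·6.975²/2) = [0.1075 + 1.44]·2.676e+04 = 4.141e+04 Pa.
ΔP = 4.141e+04 Pa = 0.414 bar.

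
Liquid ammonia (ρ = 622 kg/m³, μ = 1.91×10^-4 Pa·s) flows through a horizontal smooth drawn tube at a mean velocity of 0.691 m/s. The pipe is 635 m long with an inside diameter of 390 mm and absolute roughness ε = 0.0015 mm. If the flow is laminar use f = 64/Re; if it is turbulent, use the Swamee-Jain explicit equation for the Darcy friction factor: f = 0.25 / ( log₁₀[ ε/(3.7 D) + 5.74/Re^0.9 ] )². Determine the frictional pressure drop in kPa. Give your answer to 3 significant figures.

ΔP ≈ 2.89 kPa

Reynolds number Re = ρVD/μ = 622 · 0.691 · 0.39 / 0.000191 = 8.776e+05.
Re > 4000 → turbulent. Relative roughness ε/D = 1.5e-06/0.39 = 3.85e-06. Swamee-Jain: f = 0.25/(log₁₀[3.85e-06/3.7 + 5.74/8.776e+05^0.9])² = 0.25/(log₁₀[1.04e-06 + 2.57e-05])² = 0.25/(-4.573)² = 0.01196.
Darcy-Weisbach: ΔP = f(L/D)(ρV²/2) = 0.01196·(635/0.39)·(622·0.691²/2) = 0.01196·1628·148.5 = 2891 Pa.
ΔP = 2891 Pa = 2.89 kPa.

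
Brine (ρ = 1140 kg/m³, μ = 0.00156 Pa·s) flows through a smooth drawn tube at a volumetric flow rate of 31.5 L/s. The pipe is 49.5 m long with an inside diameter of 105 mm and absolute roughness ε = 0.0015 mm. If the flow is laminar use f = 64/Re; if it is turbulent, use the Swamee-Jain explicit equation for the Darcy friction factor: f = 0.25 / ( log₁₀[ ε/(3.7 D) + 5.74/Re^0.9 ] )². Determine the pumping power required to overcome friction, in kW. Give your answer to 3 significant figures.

P ≈ 1.65 kW

Q = 31.5 L/s = 31.5/1000 = 0.0315 m³/s.
Cross-sectional area A = πD²/4 = π(0.105)²/4 = 0.008659 m²; mean velocity V = Q/A = 0.0315/0.008659 = 3.638 m/s.
Reynolds number Re = ρVD/μ = 1140 · 3.638 · 0.105 / 0.00156 = 2.791e+05.
Re > 4000 → turbulent. Relative roughness ε/D = 1.5e-06/0.105 = 1.43e-05. Swamee-Jain: f = 0.25/(log₁₀[1.43e-05/3.7 + 5.74/2.791e+05^0.9])² = 0.25/(log₁₀[3.86e-06 + 7.21e-05])² = 0.25/(-4.12)² = 0.01473.
Darcy-Weisbach: ΔP = f(L/D)(ρV²/2) = 0.01473·(49.5/0.105)·(1140·3.638²/2) = 0.01473·471.4·7543 = 5.238e+04 Pa.
Pumping power P = QΔP = 0.0315·5.238e+04 = 1650 W = 1.65 kW.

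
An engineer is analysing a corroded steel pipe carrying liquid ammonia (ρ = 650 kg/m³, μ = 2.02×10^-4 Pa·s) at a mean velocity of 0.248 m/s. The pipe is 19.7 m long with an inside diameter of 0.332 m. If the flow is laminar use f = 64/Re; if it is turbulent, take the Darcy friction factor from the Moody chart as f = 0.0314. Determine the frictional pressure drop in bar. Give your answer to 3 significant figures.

Reynolds number Re = ρVD/μ = 650 · 0.248 · 0.332 / 0.000202 = 2.649e+05.
Re > 4000 → turbulent; use the Moody-chart value f = 0.0314.
Darcy-Weisbach: ΔP = f(L/D)(ρV²/2) = 0.0314·(19.7/0.332)·(650·0.248²/2) = 0.0314·59.34·19.99 = 37.24 Pa.
ΔP = 37.24 Pa = 3.72×10^-4 bar.

ΔP ≈ 3.72×10^-4 bar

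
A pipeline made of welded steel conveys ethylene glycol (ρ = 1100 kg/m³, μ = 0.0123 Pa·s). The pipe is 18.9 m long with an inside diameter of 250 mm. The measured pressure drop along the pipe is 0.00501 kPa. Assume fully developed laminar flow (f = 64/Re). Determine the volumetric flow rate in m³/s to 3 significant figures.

Q ≈ 0.00207 m³/s

For laminar flow, f = 64/Re with Re = ρVD/μ, so Darcy-Weisbach reduces to ΔP = 32μLV/D². Solving for V: V = ΔP·D²/(32μL) = 5.01·(0.25)²/(32·0.0123·18.9) = 0.04209 m/s.
Check: Re = ρVD/μ = 1100·0.04209·0.25/0.0123 = 941.1 < 2300, so the laminar assumption holds.
Q = V·A = 0.04209·(π/4·0.25²) = 0.002066 m³/s = 0.00207 m³/s.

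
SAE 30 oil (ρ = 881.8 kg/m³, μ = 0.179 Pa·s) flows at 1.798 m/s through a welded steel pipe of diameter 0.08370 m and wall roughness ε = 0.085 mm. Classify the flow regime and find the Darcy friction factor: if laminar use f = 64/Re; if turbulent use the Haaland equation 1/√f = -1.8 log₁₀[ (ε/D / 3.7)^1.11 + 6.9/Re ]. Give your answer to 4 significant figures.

Re = ρVD/μ = 881.8·1.798·0.0837/0.179 = 741.4.
Re < 2300 → laminar, so f = 64/Re = 0.08633 (roughness is irrelevant in laminar flow).

f ≈ 0.08633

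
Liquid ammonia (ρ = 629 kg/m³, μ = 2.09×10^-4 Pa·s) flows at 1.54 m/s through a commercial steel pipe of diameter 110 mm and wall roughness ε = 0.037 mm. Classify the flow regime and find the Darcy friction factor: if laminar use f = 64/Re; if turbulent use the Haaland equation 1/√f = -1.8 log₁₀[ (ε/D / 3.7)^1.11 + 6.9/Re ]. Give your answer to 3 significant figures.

Re = ρVD/μ = 629·1.54·0.11/0.000209 = 5.098e+05.
Re > 4000 → turbulent. ε/D = 3.7e-05/0.11 = 0.000336; Haaland: 1/√f = -1.8 log₁₀[3.27e-05 + 1.35e-05] = 7.804, so f = 0.01642.

f ≈ 0.0164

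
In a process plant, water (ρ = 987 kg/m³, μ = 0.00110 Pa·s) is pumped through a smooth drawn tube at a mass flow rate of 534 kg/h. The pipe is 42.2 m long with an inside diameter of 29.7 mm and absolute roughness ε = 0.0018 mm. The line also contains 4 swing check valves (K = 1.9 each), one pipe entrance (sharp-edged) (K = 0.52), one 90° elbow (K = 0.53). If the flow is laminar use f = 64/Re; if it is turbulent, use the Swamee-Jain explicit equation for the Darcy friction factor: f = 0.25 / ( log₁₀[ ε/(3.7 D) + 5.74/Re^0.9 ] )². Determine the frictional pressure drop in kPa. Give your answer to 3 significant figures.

ΔP ≈ 1.40 kPa

ṁ = 534 kg/h = 534/3600 = 0.1483 kg/s.
A = πD²/4 = π(0.0297)²/4 = 0.0006928 m²; mean velocity V = ṁ/(ρA) = 0.1483/(987 · 0.0006928) = 0.2169 m/s.
Reynolds number Re = ρVD/μ = 987 · 0.2169 · 0.0297 / 0.0011 = 5781.
Re > 4000 → turbulent. Relative roughness ε/D = 1.8e-06/0.0297 = 6.06e-05. Swamee-Jain: f = 0.25/(log₁₀[6.06e-05/3.7 + 5.74/5781^0.9])² = 0.25/(log₁₀[1.64e-05 + 0.00236])² = 0.25/(-2.624)² = 0.03631.
Total minor-loss coefficient ΣK = 4·1.9 + 1·0.52 + 1·0.53 = 8.65.
ΔP = [f·L/D + ΣK]·(ρV²/2) = [0.03631·42.2/0.0297 + 8.65]·(987·0.2169²/2) = [51.59 + 8.65]·23.22 = 1399 Pa.
ΔP = 1399 Pa = 1.40 kPa.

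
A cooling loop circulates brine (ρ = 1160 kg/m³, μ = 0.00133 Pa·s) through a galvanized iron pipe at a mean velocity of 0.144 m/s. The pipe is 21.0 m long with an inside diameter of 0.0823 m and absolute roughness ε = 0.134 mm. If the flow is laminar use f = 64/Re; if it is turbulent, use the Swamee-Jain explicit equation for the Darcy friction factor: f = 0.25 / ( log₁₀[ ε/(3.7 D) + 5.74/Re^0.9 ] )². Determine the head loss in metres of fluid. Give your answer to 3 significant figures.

Reynolds number Re = ρVD/μ = 1160 · 0.144 · 0.0823 / 0.00133 = 1.034e+04.
Re > 4000 → turbulent. Relative roughness ε/D = 0.000134/0.0823 = 0.00163. Swamee-Jain: f = 0.25/(log₁₀[0.00163/3.7 + 5.74/1.034e+04^0.9])² = 0.25/(log₁₀[0.00044 + 0.0014])² = 0.25/(-2.735)² = 0.03341.
Darcy-Weisbach: ΔP = f(L/D)(ρV²/2) = 0.03341·(21/0.0823)·(1160·0.144²/2) = 0.03341·255.2·12.03 = 102.5 Pa.
Head loss h_f = ΔP/(ρg) = 102.5/(1160·9.81) = 0.00901 m.

h_f ≈ 0.00901 m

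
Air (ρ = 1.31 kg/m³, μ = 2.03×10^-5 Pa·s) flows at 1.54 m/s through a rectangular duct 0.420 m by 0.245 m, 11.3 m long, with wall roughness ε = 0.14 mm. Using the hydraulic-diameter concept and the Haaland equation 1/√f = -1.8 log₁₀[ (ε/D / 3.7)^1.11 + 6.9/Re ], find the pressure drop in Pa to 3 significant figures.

Hydraulic diameter D_h = 4A/P = 4·(0.42·0.245)/(2·(0.42+0.245)) = 0.4116/1.33 = 0.3095 m.
Re = ρVD_h/μ = 1.31·1.54·0.3095/2.03e-05 = 3.076e+04.
ε/D_h = 0.00014/0.3095 = 0.000452; Haaland gives 1/√f = -1.8 log₁₀[4.54e-05+0.000224] = 6.424, so f = 0.02423.
ΔP = f(L/D_h)(ρV²/2) = 0.02423·11.3/0.3095·1.553 = 1.374 Pa.

ΔP ≈ 1.37 Pa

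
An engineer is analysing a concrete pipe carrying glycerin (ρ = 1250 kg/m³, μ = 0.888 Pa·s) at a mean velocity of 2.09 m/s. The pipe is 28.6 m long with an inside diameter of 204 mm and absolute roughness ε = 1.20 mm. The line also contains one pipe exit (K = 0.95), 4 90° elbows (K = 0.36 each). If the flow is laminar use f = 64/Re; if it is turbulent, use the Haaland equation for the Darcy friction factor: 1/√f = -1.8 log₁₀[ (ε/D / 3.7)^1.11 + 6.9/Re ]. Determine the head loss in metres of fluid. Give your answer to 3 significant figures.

h_f ≈ 3.86 m

Reynolds number Re = ρVD/μ = 1250 · 2.09 · 0.204 / 0.888 = 600.2.
Re < 2300 → laminar flow, so f = 64/Re = 64/600.2 = 0.1066 (the turbulent correlation is not needed).
Total minor-loss coefficient ΣK = 1·0.95 + 4·0.36 = 2.39.
ΔP = [f·L/D + ΣK]·(ρV²/2) = [0.1066·28.6/0.204 + 2.39]·(1250·2.09²/2) = [14.95 + 2.39]·2730 = 4.734e+04 Pa.
Head loss h_f = ΔP/(ρg) = 4.734e+04/(1250·9.81) = 3.86 m.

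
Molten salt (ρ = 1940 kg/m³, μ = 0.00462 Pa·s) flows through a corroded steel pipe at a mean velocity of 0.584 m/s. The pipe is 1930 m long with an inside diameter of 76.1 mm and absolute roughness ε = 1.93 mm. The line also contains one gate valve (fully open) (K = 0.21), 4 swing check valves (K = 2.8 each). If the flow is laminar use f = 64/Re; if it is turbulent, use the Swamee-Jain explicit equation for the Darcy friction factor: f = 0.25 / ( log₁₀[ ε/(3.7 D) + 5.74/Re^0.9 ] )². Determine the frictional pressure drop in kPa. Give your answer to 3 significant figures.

Reynolds number Re = ρVD/μ = 1940 · 0.584 · 0.0761 / 0.00462 = 1.866e+04.
Re > 4000 → turbulent. Relative roughness ε/D = 0.00193/0.0761 = 0.0254. Swamee-Jain: f = 0.25/(log₁₀[0.0254/3.7 + 5.74/1.866e+04^0.9])² = 0.25/(log₁₀[0.00685 + 0.000822])² = 0.25/(-2.115)² = 0.0559.
Total minor-loss coefficient ΣK = 1·0.21 + 4·2.8 = 11.4.
ΔP = [f·L/D + ΣK]·(ρV²/2) = [0.0559·1930/0.0761 + 11.4]·(1940·0.584²/2) = [1418 + 11.4]·330.8 = 4.728e+05 Pa.
ΔP = 4.728e+05 Pa = 473 kPa.

ΔP ≈ 473 kPa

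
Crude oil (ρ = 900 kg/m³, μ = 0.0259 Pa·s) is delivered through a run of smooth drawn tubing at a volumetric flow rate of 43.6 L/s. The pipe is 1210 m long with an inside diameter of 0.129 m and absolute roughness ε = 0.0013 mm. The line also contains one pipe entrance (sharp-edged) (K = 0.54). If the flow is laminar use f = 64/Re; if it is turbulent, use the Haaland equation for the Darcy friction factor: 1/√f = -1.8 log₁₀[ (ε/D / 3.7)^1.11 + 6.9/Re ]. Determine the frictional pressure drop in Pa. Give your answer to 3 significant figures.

Q = 43.6 L/s = 43.6/1000 = 0.0436 m³/s.
Cross-sectional area A = πD²/4 = π(0.129)²/4 = 0.01307 m²; mean velocity V = Q/A = 0.0436/0.01307 = 3.336 m/s.
Reynolds number Re = ρVD/μ = 900 · 3.336 · 0.129 / 0.0259 = 1.495e+04.
Re > 4000 → turbulent. Relative roughness ε/D = 1.3e-06/0.129 = 1.01e-05. Haaland: 1/√f = -1.8 log₁₀[(1.01e-05/3.7)^1.11 + 6.9/1.495e+04] = -1.8 log₁₀[6.65e-07 + 0.000461] = 6.003, so f = 0.02775.
Total minor-loss coefficient ΣK = 1·0.54 = 0.54.
ΔP = [f·L/D + ΣK]·(ρV²/2) = [0.02775·1210/0.129 + 0.54]·(900·3.336²/2) = [260.2 + 0.54]·5008 = 1.306e+06 Pa.

ΔP ≈ 1.31×10^6 Pa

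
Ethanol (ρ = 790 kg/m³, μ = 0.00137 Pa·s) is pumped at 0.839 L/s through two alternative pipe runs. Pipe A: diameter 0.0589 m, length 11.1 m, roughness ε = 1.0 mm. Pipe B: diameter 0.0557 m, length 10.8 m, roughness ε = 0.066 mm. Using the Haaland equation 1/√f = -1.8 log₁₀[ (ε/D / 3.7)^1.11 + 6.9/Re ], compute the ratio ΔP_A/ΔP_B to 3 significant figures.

Pipe A: V = Q/A = 0.000839/0.002725 = 0.3079 m/s; Re = 1.046e+04; ε/D = 0.017; Haaland → f = 0.04957; ΔP_A = f(L/D)(ρV²/2) = 349.9 Pa.
Pipe B: V = Q/A = 0.000839/0.002437 = 0.3443 m/s; Re = 1.106e+04; ε/D = 0.00118; Haaland → f = 0.03168; ΔP_B = f(L/D)(ρV²/2) = 287.6 Pa.
ΔP_A/ΔP_B = 349.9/287.6 = 1.22.

ΔP_A/ΔP_B ≈ 1.22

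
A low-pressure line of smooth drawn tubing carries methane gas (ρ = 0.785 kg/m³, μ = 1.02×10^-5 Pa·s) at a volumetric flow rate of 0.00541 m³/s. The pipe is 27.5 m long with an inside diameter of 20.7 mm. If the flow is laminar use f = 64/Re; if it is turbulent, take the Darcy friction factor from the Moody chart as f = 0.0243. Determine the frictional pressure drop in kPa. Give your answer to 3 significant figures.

ΔP ≈ 3.27 kPa

Cross-sectional area A = πD²/4 = π(0.0207)²/4 = 0.0003365 m²; mean velocity V = Q/A = 0.00541/0.0003365 = 16.08 m/s.
Reynolds number Re = ρVD/μ = 0.785 · 16.08 · 0.0207 / 1.02e-05 = 2.561e+04.
Re > 4000 → turbulent; use the Moody-chart value f = 0.0243.
Darcy-Weisbach: ΔP = f(L/D)(ρV²/2) = 0.0243·(27.5/0.0207)·(0.785·16.08²/2) = 0.0243·1329·101.4 = 3274 Pa.
ΔP = 3274 Pa = 3.27 kPa.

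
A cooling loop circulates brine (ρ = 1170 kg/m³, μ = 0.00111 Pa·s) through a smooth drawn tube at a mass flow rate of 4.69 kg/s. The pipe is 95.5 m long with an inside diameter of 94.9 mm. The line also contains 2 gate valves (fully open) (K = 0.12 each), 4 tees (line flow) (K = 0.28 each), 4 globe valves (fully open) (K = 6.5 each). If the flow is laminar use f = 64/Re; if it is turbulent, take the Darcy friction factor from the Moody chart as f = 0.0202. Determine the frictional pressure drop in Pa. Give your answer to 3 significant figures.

ΔP ≈ 8960 Pa

A = πD²/4 = π(0.0949)²/4 = 0.007073 m²; mean velocity V = ṁ/(ρA) = 4.69/(1170 · 0.007073) = 0.5667 m/s.
Reynolds number Re = ρVD/μ = 1170 · 0.5667 · 0.0949 / 0.00111 = 5.669e+04.
Re > 4000 → turbulent; use the Moody-chart value f = 0.0202.
Total minor-loss coefficient ΣK = 2·0.12 + 4·0.28 + 4·6.5 = 27.4.
ΔP = [f·L/D + ΣK]·(ρV²/2) = [0.0202·95.5/0.0949 + 27.4]·(1170·0.5667²/2) = [20.33 + 27.4]·187.9 = 8960 Pa.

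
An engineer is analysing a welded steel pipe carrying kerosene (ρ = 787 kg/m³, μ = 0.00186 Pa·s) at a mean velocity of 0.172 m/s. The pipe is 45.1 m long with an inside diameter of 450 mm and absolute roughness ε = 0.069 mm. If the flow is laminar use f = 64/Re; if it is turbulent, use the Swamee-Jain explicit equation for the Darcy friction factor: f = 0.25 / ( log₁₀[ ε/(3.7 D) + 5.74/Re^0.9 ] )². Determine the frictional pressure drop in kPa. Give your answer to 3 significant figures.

ΔP ≈ 0.0273 kPa

Reynolds number Re = ρVD/μ = 787 · 0.172 · 0.45 / 0.00186 = 3.275e+04.
Re > 4000 → turbulent. Relative roughness ε/D = 6.9e-05/0.45 = 0.000153. Swamee-Jain: f = 0.25/(log₁₀[0.000153/3.7 + 5.74/3.275e+04^0.9])² = 0.25/(log₁₀[4.14e-05 + 0.000496])² = 0.25/(-3.27)² = 0.02338.
Darcy-Weisbach: ΔP = f(L/D)(ρV²/2) = 0.02338·(45.1/0.45)·(787·0.172²/2) = 0.02338·100.2·11.64 = 27.28 Pa.
ΔP = 27.28 Pa = 0.0273 kPa.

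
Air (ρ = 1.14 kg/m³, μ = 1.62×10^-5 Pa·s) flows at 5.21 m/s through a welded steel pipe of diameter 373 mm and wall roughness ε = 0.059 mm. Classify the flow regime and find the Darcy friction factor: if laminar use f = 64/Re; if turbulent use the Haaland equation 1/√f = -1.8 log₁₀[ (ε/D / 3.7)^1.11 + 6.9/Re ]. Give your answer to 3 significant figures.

Re = ρVD/μ = 1.14·5.21·0.373/1.62e-05 = 1.368e+05.
Re > 4000 → turbulent. ε/D = 5.9e-05/0.373 = 0.000158; Haaland: 1/√f = -1.8 log₁₀[1.41e-05 + 5.05e-05] = 7.542, so f = 0.01758.

f ≈ 0.0176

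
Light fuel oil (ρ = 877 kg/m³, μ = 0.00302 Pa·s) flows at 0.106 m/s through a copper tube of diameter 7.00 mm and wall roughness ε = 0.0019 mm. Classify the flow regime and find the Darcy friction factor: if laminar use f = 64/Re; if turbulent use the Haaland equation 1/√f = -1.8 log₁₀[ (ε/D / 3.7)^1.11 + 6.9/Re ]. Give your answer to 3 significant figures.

Re = ρVD/μ = 877·0.106·0.007/0.00302 = 215.5.
Re < 2300 → laminar, so f = 64/Re = 0.297 (roughness is irrelevant in laminar flow).

f ≈ 0.297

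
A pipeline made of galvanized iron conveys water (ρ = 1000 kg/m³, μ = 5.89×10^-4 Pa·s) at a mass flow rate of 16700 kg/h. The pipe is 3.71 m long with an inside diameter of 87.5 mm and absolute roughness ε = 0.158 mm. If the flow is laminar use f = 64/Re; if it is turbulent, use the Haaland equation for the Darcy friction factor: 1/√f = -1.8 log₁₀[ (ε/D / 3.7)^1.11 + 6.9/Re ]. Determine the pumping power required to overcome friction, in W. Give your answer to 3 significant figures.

P ≈ 1.42 W

ṁ = 16700 kg/h = 16700/3600 = 4.639 kg/s.
A = πD²/4 = π(0.0875)²/4 = 0.006013 m²; mean velocity V = ṁ/(ρA) = 4.639/(1000 · 0.006013) = 0.7715 m/s.
Reynolds number Re = ρVD/μ = 1000 · 0.7715 · 0.0875 / 0.000589 = 1.146e+05.
Re > 4000 → turbulent. Relative roughness ε/D = 0.000158/0.0875 = 0.00181. Haaland: 1/√f = -1.8 log₁₀[(0.00181/3.7)^1.11 + 6.9/1.146e+05] = -1.8 log₁₀[0.000211 + 6.02e-05] = 6.42, so f = 0.02426.
Darcy-Weisbach: ΔP = f(L/D)(ρV²/2) = 0.02426·(3.71/0.0875)·(1000·0.7715²/2) = 0.02426·42.4·297.6 = 306.1 Pa.
Q = ṁ/ρ = 4.639/1000 = 0.004639 m³/s.
Pumping power P = QΔP = 0.004639·306.1 = 1.420 W = 1.42 W.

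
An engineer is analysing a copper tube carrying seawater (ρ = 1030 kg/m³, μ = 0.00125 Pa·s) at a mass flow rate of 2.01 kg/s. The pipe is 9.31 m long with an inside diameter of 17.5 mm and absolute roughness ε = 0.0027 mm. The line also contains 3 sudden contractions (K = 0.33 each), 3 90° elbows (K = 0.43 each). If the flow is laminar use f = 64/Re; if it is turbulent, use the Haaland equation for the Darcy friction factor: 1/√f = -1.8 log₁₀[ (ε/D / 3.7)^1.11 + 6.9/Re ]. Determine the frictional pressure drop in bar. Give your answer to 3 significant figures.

ΔP ≈ 4.02 bar

A = πD²/4 = π(0.0175)²/4 = 0.0002405 m²; mean velocity V = ṁ/(ρA) = 2.01/(1030 · 0.0002405) = 8.113 m/s.
Reynolds number Re = ρVD/μ = 1030 · 8.113 · 0.0175 / 0.00125 = 1.17e+05.
Re > 4000 → turbulent. Relative roughness ε/D = 2.7e-06/0.0175 = 0.000154. Haaland: 1/√f = -1.8 log₁₀[(0.000154/3.7)^1.11 + 6.9/1.17e+05] = -1.8 log₁₀[1.38e-05 + 5.9e-05] = 7.449, so f = 0.01802.
Total minor-loss coefficient ΣK = 3·0.33 + 3·0.43 = 2.28.
ΔP = [f·L/D + ΣK]·(ρV²/2) = [0.01802·9.31/0.0175 + 2.28]·(1030·8.113²/2) = [9.588 + 2.28]·3.39e+04 = 4.023e+05 Pa.
ΔP = 4.023e+05 Pa = 4.02 bar.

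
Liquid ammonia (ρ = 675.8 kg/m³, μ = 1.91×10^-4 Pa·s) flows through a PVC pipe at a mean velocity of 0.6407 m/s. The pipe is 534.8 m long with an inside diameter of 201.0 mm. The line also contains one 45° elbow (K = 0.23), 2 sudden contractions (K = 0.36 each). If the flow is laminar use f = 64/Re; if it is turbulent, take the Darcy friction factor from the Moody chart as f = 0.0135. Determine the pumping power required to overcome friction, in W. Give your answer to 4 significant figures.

Reynolds number Re = ρVD/μ = 675.8 · 0.6407 · 0.201 / 0.000191 = 4.557e+05.
Re > 4000 → turbulent; use the Moody-chart value f = 0.0135.
Total minor-loss coefficient ΣK = 1·0.23 + 2·0.36 = 0.95.
ΔP = [f·L/D + ΣK]·(ρV²/2) = [0.0135·534.8/0.201 + 0.95]·(675.8·0.6407²/2) = [35.92 + 0.95]·138.7 = 5114 Pa.
Q = V·A = 0.6407·0.03173 = 0.02033 m³/s.
Pumping power P = QΔP = 0.02033·5114 = 103.97 W = 104.0 W.

P ≈ 104.0 W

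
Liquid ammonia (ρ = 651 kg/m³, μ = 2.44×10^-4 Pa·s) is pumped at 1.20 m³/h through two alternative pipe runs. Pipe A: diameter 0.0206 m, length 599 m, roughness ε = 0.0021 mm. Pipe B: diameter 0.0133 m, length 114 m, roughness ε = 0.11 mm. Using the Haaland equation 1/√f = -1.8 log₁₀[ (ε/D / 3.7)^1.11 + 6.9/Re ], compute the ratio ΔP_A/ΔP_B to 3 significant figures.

ΔP_A/ΔP_B ≈ 0.333

Pipe A: V = Q/A = 0.0003333/0.0003333 = 1 m/s; Re = 5.497e+04; ε/D = 0.000102; Haaland → f = 0.02058; ΔP_A = f(L/D)(ρV²/2) = 1.949e+05 Pa.
Pipe B: V = Q/A = 0.0003333/0.0001389 = 2.399 m/s; Re = 8.514e+04; ε/D = 0.00827; Haaland → f = 0.03639; ΔP_B = f(L/D)(ρV²/2) = 5.844e+05 Pa.
ΔP_A/ΔP_B = 1.949e+05/5.844e+05 = 0.333.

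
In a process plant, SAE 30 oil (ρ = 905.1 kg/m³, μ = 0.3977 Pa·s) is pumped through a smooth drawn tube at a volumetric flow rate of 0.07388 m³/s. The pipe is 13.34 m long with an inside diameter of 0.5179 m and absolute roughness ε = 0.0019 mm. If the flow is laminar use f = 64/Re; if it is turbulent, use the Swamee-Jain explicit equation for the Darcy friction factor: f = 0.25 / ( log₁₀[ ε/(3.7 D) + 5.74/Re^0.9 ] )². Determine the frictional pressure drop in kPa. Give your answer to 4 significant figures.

Cross-sectional area A = πD²/4 = π(0.5179)²/4 = 0.2107 m²; mean velocity V = Q/A = 0.07388/0.2107 = 0.3507 m/s.
Reynolds number Re = ρVD/μ = 905.1 · 0.3507 · 0.5179 / 0.398 = 413.4.
Re < 2300 → laminar flow, so f = 64/Re = 64/413.4 = 0.1548 (the turbulent correlation is not needed).
Darcy-Weisbach: ΔP = f(L/D)(ρV²/2) = 0.1548·(13.34/0.5179)·(905.1·0.3507²/2) = 0.1548·25.76·55.66 = 222 Pa.
ΔP = 222 Pa = 0.2220 kPa.

ΔP ≈ 0.2220 kPa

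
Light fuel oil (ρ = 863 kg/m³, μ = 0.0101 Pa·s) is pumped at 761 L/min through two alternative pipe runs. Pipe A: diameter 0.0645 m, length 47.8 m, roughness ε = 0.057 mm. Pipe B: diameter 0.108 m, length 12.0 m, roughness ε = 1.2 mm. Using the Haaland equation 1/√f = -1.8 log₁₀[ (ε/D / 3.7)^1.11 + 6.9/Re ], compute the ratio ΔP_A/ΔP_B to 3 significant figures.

Pipe A: V = Q/A = 0.01268/0.003267 = 3.882 m/s; Re = 2.139e+04; ε/D = 0.000884; Haaland → f = 0.02703; ΔP_A = f(L/D)(ρV²/2) = 1.303e+05 Pa.
Pipe B: V = Q/A = 0.01268/0.009161 = 1.385 m/s; Re = 1.278e+04; ε/D = 0.0111; Haaland → f = 0.04321; ΔP_B = f(L/D)(ρV²/2) = 3971 Pa.
ΔP_A/ΔP_B = 1.303e+05/3971 = 32.8.

ΔP_A/ΔP_B ≈ 32.8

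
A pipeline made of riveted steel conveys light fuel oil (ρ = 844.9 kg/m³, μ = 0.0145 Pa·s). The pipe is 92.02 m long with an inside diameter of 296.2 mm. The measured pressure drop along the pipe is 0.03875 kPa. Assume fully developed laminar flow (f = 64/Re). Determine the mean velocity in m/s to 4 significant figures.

V ≈ 0.07962 m/s

For laminar flow, f = 64/Re with Re = ρVD/μ, so Darcy-Weisbach reduces to ΔP = 32μLV/D². Solving for V: V = ΔP·D²/(32μL) = 38.75·(0.2962)²/(32·0.0145·92.02) = 0.07962 m/s.
Check: Re = ρVD/μ = 844.9·0.07962·0.2962/0.0145 = 1374 < 2300, so the laminar assumption holds.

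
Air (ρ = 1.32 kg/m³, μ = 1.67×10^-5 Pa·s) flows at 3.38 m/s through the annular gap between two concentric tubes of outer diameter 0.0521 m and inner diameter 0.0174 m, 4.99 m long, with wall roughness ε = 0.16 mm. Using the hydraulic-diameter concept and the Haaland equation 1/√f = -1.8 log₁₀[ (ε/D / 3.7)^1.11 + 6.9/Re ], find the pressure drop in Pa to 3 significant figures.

ΔP ≈ 40.6 Pa

Hydraulic diameter D_h = 4A/P = D_o - D_i = 0.0521 - 0.0174 = 0.0347 m.
Re = ρVD_h/μ = 1.32·3.38·0.0347/1.67e-05 = 9271.
ε/D_h = 0.00016/0.0347 = 0.00461; Haaland gives 1/√f = -1.8 log₁₀[0.000597+0.000744] = 5.17, so f = 0.03741.
ΔP = f(L/D_h)(ρV²/2) = 0.03741·4.99/0.0347·7.54 = 40.56 Pa.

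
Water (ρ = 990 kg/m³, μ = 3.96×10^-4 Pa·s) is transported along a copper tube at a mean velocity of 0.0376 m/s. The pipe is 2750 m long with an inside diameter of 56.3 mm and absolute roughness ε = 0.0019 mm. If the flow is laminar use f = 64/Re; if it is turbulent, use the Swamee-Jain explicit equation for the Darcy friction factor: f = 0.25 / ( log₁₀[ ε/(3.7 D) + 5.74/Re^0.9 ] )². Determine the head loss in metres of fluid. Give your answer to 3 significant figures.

h_f ≈ 0.131 m

Reynolds number Re = ρVD/μ = 990 · 0.0376 · 0.0563 / 0.000396 = 5292.
Re > 4000 → turbulent. Relative roughness ε/D = 1.9e-06/0.0563 = 3.37e-05. Swamee-Jain: f = 0.25/(log₁₀[3.37e-05/3.7 + 5.74/5292^0.9])² = 0.25/(log₁₀[9.12e-06 + 0.00256])² = 0.25/(-2.591)² = 0.03724.
Darcy-Weisbach: ΔP = f(L/D)(ρV²/2) = 0.03724·(2750/0.0563)·(990·0.0376²/2) = 0.03724·4.885e+04·0.6998 = 1273 Pa.
Head loss h_f = ΔP/(ρg) = 1273/(990·9.81) = 0.131 m.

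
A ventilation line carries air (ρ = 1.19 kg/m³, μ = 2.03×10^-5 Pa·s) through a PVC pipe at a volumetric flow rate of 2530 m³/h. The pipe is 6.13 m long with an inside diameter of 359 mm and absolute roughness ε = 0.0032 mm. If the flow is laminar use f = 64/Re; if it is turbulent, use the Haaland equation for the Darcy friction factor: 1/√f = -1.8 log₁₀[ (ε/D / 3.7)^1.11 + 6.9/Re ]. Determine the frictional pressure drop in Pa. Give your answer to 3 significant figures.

ΔP ≈ 8.10 Pa

Q = 2530 m³/h = 2530/3600 = 0.7028 m³/s.
Cross-sectional area A = πD²/4 = π(0.359)²/4 = 0.1012 m²; mean velocity V = Q/A = 0.7028/0.1012 = 6.943 m/s.
Reynolds number Re = ρVD/μ = 1.19 · 6.943 · 0.359 / 2.03e-05 = 1.461e+05.
Re > 4000 → turbulent. Relative roughness ε/D = 3.2e-06/0.359 = 8.91e-06. Haaland: 1/√f = -1.8 log₁₀[(8.91e-06/3.7)^1.11 + 6.9/1.461e+05] = -1.8 log₁₀[5.81e-07 + 4.72e-05] = 7.777, so f = 0.01653.
Darcy-Weisbach: ΔP = f(L/D)(ρV²/2) = 0.01653·(6.13/0.359)·(1.19·6.943²/2) = 0.01653·17.08·28.68 = 8.097 Pa.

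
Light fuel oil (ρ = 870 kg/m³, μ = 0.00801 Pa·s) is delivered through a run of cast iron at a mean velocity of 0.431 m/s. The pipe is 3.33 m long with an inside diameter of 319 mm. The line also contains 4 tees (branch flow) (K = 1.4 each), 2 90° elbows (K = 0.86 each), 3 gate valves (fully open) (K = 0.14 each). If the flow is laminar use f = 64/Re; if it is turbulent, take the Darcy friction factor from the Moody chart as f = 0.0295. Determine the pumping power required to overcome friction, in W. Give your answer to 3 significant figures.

Reynolds number Re = ρVD/μ = 870 · 0.431 · 0.319 / 0.00801 = 1.493e+04.
Re > 4000 → turbulent; use the Moody-chart value f = 0.0295.
Total minor-loss coefficient ΣK = 4·1.4 + 2·0.86 + 3·0.14 = 7.74.
ΔP = [f·L/D + ΣK]·(ρV²/2) = [0.0295·3.33/0.319 + 7.74]·(870·0.431²/2) = [0.3079 + 7.74]·80.81 = 650.3 Pa.
Q = V·A = 0.431·0.07992 = 0.03445 m³/s.
Pumping power P = QΔP = 0.03445·650.3 = 22.40 W = 22.4 W.

P ≈ 22.4 W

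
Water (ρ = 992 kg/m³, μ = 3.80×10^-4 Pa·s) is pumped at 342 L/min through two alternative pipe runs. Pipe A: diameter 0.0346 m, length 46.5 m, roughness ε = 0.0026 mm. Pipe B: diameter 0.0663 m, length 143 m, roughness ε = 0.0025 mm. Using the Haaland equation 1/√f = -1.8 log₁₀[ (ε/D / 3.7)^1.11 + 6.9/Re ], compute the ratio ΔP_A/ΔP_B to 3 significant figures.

Pipe A: V = Q/A = 0.0057/0.0009402 = 6.062 m/s; Re = 5.476e+05; ε/D = 7.51e-05; Haaland → f = 0.01382; ΔP_A = f(L/D)(ρV²/2) = 3.385e+05 Pa.
Pipe B: V = Q/A = 0.0057/0.003452 = 1.651 m/s; Re = 2.858e+05; ε/D = 3.77e-05; Haaland → f = 0.01479; ΔP_B = f(L/D)(ρV²/2) = 4.313e+04 Pa.
ΔP_A/ΔP_B = 3.385e+05/4.313e+04 = 7.85.

ΔP_A/ΔP_B ≈ 7.85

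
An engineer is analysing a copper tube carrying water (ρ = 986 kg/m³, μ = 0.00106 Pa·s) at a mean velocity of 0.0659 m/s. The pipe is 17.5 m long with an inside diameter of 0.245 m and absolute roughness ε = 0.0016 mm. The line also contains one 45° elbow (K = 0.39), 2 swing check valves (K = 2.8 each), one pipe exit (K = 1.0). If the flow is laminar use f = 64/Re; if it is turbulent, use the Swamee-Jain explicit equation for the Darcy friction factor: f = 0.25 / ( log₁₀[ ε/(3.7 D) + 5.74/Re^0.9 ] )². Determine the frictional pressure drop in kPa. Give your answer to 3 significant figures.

ΔP ≈ 0.0192 kPa

Reynolds number Re = ρVD/μ = 986 · 0.0659 · 0.245 / 0.00106 = 1.502e+04.
Re > 4000 → turbulent. Relative roughness ε/D = 1.6e-06/0.245 = 6.53e-06. Swamee-Jain: f = 0.25/(log₁₀[6.53e-06/3.7 + 5.74/1.502e+04^0.9])² = 0.25/(log₁₀[1.77e-06 + 0.001])² = 0.25/(-2.999)² = 0.02779.
Total minor-loss coefficient ΣK = 1·0.39 + 2·2.8 + 1·1 = 6.99.
ΔP = [f·L/D + ΣK]·(ρV²/2) = [0.02779·17.5/0.245 + 6.99]·(986·0.0659²/2) = [1.985 + 6.99]·2.141 = 19.22 Pa.
ΔP = 19.22 Pa = 0.0192 kPa.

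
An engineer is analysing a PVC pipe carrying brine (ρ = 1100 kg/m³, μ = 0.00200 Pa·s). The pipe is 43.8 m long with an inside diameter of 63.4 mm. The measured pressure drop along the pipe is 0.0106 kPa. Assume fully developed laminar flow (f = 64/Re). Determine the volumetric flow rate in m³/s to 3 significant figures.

For laminar flow, f = 64/Re with Re = ρVD/μ, so Darcy-Weisbach reduces to ΔP = 32μLV/D². Solving for V: V = ΔP·D²/(32μL) = 10.6·(0.0634)²/(32·0.002·43.8) = 0.0152 m/s.
Check: Re = ρVD/μ = 1100·0.0152·0.0634/0.002 = 530 < 2300, so the laminar assumption holds.
Q = V·A = 0.0152·(π/4·0.0634²) = 4.798e-05 m³/s = 4.80×10^-5 m³/s.

Q ≈ 4.80×10^-5 m³/s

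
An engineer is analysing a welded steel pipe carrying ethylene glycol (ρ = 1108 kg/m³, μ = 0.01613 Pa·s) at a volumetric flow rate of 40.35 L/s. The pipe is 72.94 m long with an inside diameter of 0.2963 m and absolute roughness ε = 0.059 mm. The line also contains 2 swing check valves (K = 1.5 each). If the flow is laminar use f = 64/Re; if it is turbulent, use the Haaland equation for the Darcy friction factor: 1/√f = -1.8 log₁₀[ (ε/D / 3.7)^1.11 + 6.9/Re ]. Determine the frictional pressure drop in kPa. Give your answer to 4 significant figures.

ΔP ≈ 1.956 kPa

Q = 40.35 L/s = 40.35/1000 = 0.04035 m³/s.
Cross-sectional area A = πD²/4 = π(0.2963)²/4 = 0.06895 m²; mean velocity V = Q/A = 0.04035/0.06895 = 0.5852 m/s.
Reynolds number Re = ρVD/μ = 1108 · 0.5852 · 0.2963 / 0.0161 = 1.191e+04.
Re > 4000 → turbulent. Relative roughness ε/D = 5.9e-05/0.2963 = 0.000199. Haaland: 1/√f = -1.8 log₁₀[(0.000199/3.7)^1.11 + 6.9/1.191e+04] = -1.8 log₁₀[1.83e-05 + 0.000579] = 5.802, so f = 0.0297.
Total minor-loss coefficient ΣK = 2·1.5 = 3.
ΔP = [f·L/D + ΣK]·(ρV²/2) = [0.0297·72.94/0.2963 + 3]·(1108·0.5852²/2) = [7.311 + 3]·189.7 = 1956 Pa.
ΔP = 1956 Pa = 1.956 kPa.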